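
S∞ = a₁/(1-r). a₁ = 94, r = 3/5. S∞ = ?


S∞ = a₁/(1-r) = 94/(1 - 3/5)
= 94/(2/5)
= 235

S∞ = 235


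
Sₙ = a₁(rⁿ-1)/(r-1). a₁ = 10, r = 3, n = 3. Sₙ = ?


Sₙ = 10×(3^3 - 1)/(3 - 1)
= 10×(27 - 1)/2
= 10×26/2
= 130

S_3 = 130


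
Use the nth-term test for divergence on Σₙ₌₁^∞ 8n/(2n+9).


lim(n→∞) 8n/(2n+9) = 8/2 = 4  (divide numerator and denominator by n)
lim aₙ = 4 ≠ 0 → series DIVERGES

Diverges (lim aₙ = 4 ≠ 0)


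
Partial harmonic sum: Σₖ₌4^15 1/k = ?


Σₖ₌4^15 1/k = 1/4 + 1/5 + 1/6 + ... + 1/15
= 535097/360360
≈ 1.4849

Sum = 535097/360360 ≈ 1.4849


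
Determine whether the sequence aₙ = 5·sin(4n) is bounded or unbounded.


For all n, -1 ≤ sin(4n) ≤ 1, so -5 ≤ 5·sin(4n) ≤ 5
Lower bound: -5, Upper bound: 5
The sequence IS bounded

Bounded (-5 ≤ aₙ ≤ 5)


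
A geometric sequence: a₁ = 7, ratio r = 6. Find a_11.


aₙ = a₁·r^(n-1)
= 7×6^10
= 7×60466176
= 423263232

a_11 = 423263232


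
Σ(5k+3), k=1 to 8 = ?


Σ(5k+3) = 5·Σk + 3·n
= 5·36 + 3·8
= 180 + 24 = 204

Σ = 204


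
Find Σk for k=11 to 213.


Σₖ₌11^213 k = Σₖ₌₁^213 k − Σₖ₌₁^10 k
= 213·214/2 − 10·11/2
= 22791 − 55 = 22736

Σk = 22736


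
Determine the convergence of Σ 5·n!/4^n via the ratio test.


aₙ = 5·n!/4^n
a_{n+1}/aₙ = (n+1)!/4^(n+1) × 4^n/n!  (constant 5 cancels)
= (n+1)/4
L = lim(n→∞) (n+1)/4 = ∞
L > 1 → series DIVERGES

Diverges (ratio test: L = ∞ > 1)


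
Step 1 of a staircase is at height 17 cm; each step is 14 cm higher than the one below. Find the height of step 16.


aₙ = a₁ + (n-1)d
= 17 + (16-1)×14
= 17 + 210
= 227

a_16 = 227


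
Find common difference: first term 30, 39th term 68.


d = (aₙ - a₁)/(n-1)
= (68 - 30)/(39-1)
= 38/38 = 1

d = 1


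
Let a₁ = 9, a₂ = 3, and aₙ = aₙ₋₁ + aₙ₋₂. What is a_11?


Computing iteratively: 9, 3, 12, 15, 27, 42, 69, 111, 180, 291, 471
a_11 = 471

a_11 = 471


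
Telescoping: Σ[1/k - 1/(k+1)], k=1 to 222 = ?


Telescoping: adjacent terms cancel.
= 1/1 - 1/223
= 1 - 1/223 = 222/223

Sum = 222/223


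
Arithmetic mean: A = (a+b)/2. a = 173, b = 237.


AM = (173 + 237)/2 = 410/2 = 205

AM = 205


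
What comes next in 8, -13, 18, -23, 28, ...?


Pattern: alternating sign, magnitude arithmetic (d=5)
Terms: 8, -13, 18, -23, 28
Next term = -33

Next term = -33


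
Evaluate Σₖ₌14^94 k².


Σₖ₌14^94 k² = Σₖ₌₁^94 k² − Σₖ₌₁^13 k²
= 94·95·189/6 − 13·14·27/6
= 281295 − 819 = 280476

Σk² = 280476


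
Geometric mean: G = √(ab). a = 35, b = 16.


GM = √(35×16) = √560 = 23.6643

GM = 23.6643


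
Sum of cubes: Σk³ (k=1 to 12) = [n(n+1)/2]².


n(n+1)/2 = 12×13/2 = 78
Σk³ = 78² = 6084

Σk³ = 6084


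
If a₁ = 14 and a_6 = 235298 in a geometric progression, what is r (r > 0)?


r^(n-1) = aₙ/a₁
r^5 = 235298/14 = 16807
r = 16807^(1/5)
= 7

r = 7


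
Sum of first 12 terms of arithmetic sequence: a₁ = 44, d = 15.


aₙ = 44 + (12-1)×15 = 209
Sₙ = n(a₁+aₙ)/2 = 12×(44+209)/2
= 12×253/2 = 1518

S_12 = 1518


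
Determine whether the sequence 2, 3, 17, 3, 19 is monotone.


Differences: 1, 14, -14, 16
Difference at position 1 is +1 (> 0) but position 3 is -14 (< 0) — sequence both rises and falls
→ NOT monotonic

Not monotonic


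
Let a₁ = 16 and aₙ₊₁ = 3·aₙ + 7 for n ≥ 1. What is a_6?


Computing step by step:
a_1 = 16
a_2 = 55
a_3 = 172
a_4 = 523
a_5 = 1576
a_6 = 4735


a_6 = 4735


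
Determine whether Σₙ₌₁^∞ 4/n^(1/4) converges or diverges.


p-series test: Σ c/n^p converges if p > 1, diverges if p ≤ 1 (constant c > 0 doesn't affect convergence).
p = 1/4
1/4 ≤ 1 → DIVERGES

Diverges (p = 1/4 ≤ 1)


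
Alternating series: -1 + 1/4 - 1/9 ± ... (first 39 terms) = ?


S = -1 + 1/4 - 1/9 + 1/16 - 1/25 + 1/36 - 1/49 + 1/64 ± ...
= -0.8228
(Full series converges to -π²/12 ≈ -0.8225)

S_39 = -0.8228


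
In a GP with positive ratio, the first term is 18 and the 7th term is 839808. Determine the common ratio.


r^(n-1) = aₙ/a₁
r^6 = 839808/18 = 46656
r = 46656^(1/6)
= ±6; taking r > 0 gives r = 6

r = 6


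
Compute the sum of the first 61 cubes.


n(n+1)/2 = 61×62/2 = 1891
Σk³ = 1891² = 3575881

Σk³ = 3575881


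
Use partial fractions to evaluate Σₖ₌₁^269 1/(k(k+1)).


1/(k(k+1)) = 1/k - 1/(k+1) (partial fractions)
Telescoping: Σ = 1 - 1/270 = 269/270

Sum = 269/270


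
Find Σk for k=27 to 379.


Σₖ₌27^379 k = Σₖ₌₁^379 k − Σₖ₌₁^26 k
= 379·380/2 − 26·27/2
= 72010 − 351 = 71659

Σk = 71659


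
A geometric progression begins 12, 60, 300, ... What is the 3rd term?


aₙ = a₁·r^(n-1)
= 12×5^2
= 12×25
= 300

a_3 = 300


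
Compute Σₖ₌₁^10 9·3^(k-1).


Sₙ = 9×(3^10 - 1)/(3 - 1)
= 9×(59049 - 1)/2
= 9×59048/2
= 265716

S_10 = 265716


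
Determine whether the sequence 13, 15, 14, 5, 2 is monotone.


Differences: 2, -1, -9, -3
Difference at position 1 is +2 (> 0) but position 2 is -1 (< 0) — sequence both rises and falls
→ NOT monotonic

Not monotonic


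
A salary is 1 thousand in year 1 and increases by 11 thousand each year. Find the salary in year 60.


aₙ = a₁ + (n-1)d
= 1 + (60-1)×11
= 1 + 649
= 650

a_60 = 650


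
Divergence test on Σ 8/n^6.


lim(n→∞) 8/n^6 = 0
lim aₙ = 0 → nth-term test is INCONCLUSIVE
(Need other tests; this is actually a convergent p-series with p=6 > 1)

Inconclusive (lim aₙ = 0; need another test)


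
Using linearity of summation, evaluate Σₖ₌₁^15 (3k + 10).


Σ(3k+10) = 3·Σk + 10·n
= 3·120 + 10·15
= 360 + 150 = 510

Σ = 510


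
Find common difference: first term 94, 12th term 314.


d = (aₙ - a₁)/(n-1)
= (314 - 94)/(12-1)
= 220/11 = 20

d = 20


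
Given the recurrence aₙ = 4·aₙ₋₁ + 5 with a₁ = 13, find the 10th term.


Computing step by step:
a_1 = 13
a_2 = 57
a_3 = 233
a_4 = 937
a_5 = 3753
a_6 = 15017
a_7 = 60073
a_8 = 240297
a_9 = 961193
a_10 = 3844777


a_10 = 3844777


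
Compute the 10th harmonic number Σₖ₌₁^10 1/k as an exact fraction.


H_10 = 1/1 + 1/2 + 1/3 + 1/4 + 1/5 + 1/6 + 1/7 + 1/8 + 1/9 + 1/10
= 7381/2520
≈ 2.929

H_10 = 7381/2520 ≈ 2.929


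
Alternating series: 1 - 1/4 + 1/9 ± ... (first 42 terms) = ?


S = 1 - 1/4 + 1/9 - 1/16 + 1/25 - 1/36 + 1/49 - 1/64 ± ...
= 0.8222
(Full series converges to +π²/12 ≈ +0.8225)

S_42 = 0.8222


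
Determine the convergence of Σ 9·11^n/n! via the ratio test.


aₙ = 9·11^n/n!
a_{n+1}/aₙ = 11^(n+1)/(n+1)! × n!/11^n  (constant 9 cancels)
= 11/(n+1)
L = lim(n→∞) 11/(n+1) = 0
L < 1 → series CONVERGES

Converges (ratio test: L = 0 < 1)


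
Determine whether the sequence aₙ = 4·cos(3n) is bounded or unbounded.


For all n, -1 ≤ cos(3n) ≤ 1, so -4 ≤ 4·cos(3n) ≤ 4
Lower bound: -4, Upper bound: 4
The sequence IS bounded

Bounded (-4 ≤ aₙ ≤ 4)


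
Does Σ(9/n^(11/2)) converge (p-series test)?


p-series test: Σ c/n^p converges if p > 1, diverges if p ≤ 1 (constant c > 0 doesn't affect convergence).
p = 11/2
11/2 > 1 → CONVERGES

Converges (p = 11/2 > 1)


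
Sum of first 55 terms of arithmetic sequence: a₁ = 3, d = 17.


aₙ = 3 + (55-1)×17 = 921
Sₙ = n(a₁+aₙ)/2 = 55×(3+921)/2
= 55×924/2 = 25410

S_55 = 25410


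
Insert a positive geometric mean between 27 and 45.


GM = √(27×45) = √1215 = 34.8569

GM = 34.8569


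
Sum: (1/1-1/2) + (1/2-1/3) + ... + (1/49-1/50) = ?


Telescoping: adjacent terms cancel.
= 1/1 - 1/50
= 1 - 1/50 = 49/50

Sum = 49/50


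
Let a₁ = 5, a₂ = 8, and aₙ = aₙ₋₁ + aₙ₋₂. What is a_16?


Computing iteratively: 5, 8, 13, 21, 34, 55, 89, 144, 233, 377, 610, 987, ...
a_16 = 6765

a_16 = 6765


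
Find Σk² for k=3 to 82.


Σₖ₌3^82 k² = Σₖ₌₁^82 k² − Σₖ₌₁^2 k²
= 82·83·165/6 − 2·3·5/6
= 187165 − 5 = 187160

Σk² = 187160


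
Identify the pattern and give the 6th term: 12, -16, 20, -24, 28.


Pattern: alternating sign, magnitude arithmetic (d=4)
Terms: 12, -16, 20, -24, 28
Next term = -32

Next term = -32


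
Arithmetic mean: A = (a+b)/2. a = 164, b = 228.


AM = (164 + 228)/2 = 392/2 = 196

AM = 196


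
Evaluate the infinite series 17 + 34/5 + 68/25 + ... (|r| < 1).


S∞ = a₁/(1-r) = 17/(1 - 2/5)
= 17/(3/5)
= 85/3

S∞ = 85/3


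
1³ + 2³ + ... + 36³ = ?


n(n+1)/2 = 36×37/2 = 666
Σk³ = 666² = 443556

Σk³ = 443556


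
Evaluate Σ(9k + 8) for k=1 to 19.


Σ(9k+8) = 9·Σk + 8·n
= 9·190 + 8·19
= 1710 + 152 = 1862

Σ = 1862


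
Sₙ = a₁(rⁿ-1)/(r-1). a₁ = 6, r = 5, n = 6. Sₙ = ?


Sₙ = 6×(5^6 - 1)/(5 - 1)
= 6×(15625 - 1)/4
= 6×15624/4
= 23436

S_6 = 23436


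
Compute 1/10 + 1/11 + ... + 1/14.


Σₖ₌10^14 1/k = 1/10 + 1/11 + 1/12 + 1/13 + 1/14
= 25381/60060
≈ 0.4226

Sum = 25381/60060 ≈ 0.4226


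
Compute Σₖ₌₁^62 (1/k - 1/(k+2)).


Telescoping with gap 2: two head and two tail terms survive.
= (1 + 1/2) - (1/63 + 1/64)
= 3/2 - 1/63 - 1/64 = 5921/4032

Sum = 5921/4032


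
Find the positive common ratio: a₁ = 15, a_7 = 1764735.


r^(n-1) = aₙ/a₁
r^6 = 1764735/15 = 117649
r = 117649^(1/6)
= ±7; taking r > 0 gives r = 7

r = 7


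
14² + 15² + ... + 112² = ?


Σₖ₌14^112 k² = Σₖ₌₁^112 k² − Σₖ₌₁^13 k²
= 112·113·225/6 − 13·14·27/6
= 474600 − 819 = 473781

Σk² = 473781


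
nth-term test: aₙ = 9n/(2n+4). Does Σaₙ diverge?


lim(n→∞) 9n/(2n+4) = 9/2 = 9/2  (divide numerator and denominator by n)
lim aₙ = 9/2 ≠ 0 → series DIVERGES

Diverges (lim aₙ = 9/2 ≠ 0)


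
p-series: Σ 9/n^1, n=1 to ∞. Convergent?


p-series test: Σ c/n^p converges if p > 1, diverges if p ≤ 1 (constant c > 0 doesn't affect convergence).
p = 1
1 ≤ 1 → DIVERGES

Diverges (p = 1 ≤ 1)


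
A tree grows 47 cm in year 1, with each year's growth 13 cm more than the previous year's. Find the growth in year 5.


aₙ = a₁ + (n-1)d
= 47 + (5-1)×13
= 47 + 52
= 99

a_5 = 99


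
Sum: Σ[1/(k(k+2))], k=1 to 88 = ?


1/(k(k+2)) = (1/2)·(1/k - 1/(k+2)) (partial fractions)
Telescoping: Σ = (1/2)·(1 + 1/2 - 1/89 - 1/90) = 2959/4005

Sum = 2959/4005


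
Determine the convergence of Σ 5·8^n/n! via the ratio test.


aₙ = 5·8^n/n!
a_{n+1}/aₙ = 8^(n+1)/(n+1)! × n!/8^n  (constant 5 cancels)
= 8/(n+1)
L = lim(n→∞) 8/(n+1) = 0
L < 1 → series CONVERGES

Converges (ratio test: L = 0 < 1)


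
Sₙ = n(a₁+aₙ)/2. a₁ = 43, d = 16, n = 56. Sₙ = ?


aₙ = 43 + (56-1)×16 = 923
Sₙ = n(a₁+aₙ)/2 = 56×(43+923)/2
= 56×966/2 = 27048

S_56 = 27048


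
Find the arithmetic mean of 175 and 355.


AM = (175 + 355)/2 = 530/2 = 265

AM = 265


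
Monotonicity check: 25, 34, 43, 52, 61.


Differences: 9, 9, 9, 9
All differences > 0 → strictly INCREASING

Monotonically increasing


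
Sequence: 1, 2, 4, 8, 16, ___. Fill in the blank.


Pattern: geometric (r=2)
Terms: 1, 2, 4, 8, 16
Next term = 32

Next term = 32


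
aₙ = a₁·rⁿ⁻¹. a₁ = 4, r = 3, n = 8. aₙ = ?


aₙ = a₁·r^(n-1)
= 4×3^7
= 4×2187
= 8748

a_8 = 8748


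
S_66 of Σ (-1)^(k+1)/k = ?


S = 1 - 1/2 + 1/3 - 1/4 + 1/5 - 1/6 + 1/7 - 1/8 ± ...
= 0.6856
(Full series converges to +ln(2) ≈ +0.6931)

S_66 = 0.6856


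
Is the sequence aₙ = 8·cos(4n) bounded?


For all n, -1 ≤ cos(4n) ≤ 1, so -8 ≤ 8·cos(4n) ≤ 8
Lower bound: -8, Upper bound: 8
The sequence IS bounded

Bounded (-8 ≤ aₙ ≤ 8)


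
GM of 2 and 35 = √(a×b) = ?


GM = √(2×35) = √70 = 8.3666

GM = 8.3666


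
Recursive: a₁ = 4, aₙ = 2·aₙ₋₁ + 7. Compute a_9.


Computing step by step:
a_1 = 4
a_2 = 15
a_3 = 37
a_4 = 81
a_5 = 169
a_6 = 345
a_7 = 697
a_8 = 1401
a_9 = 2809


a_9 = 2809


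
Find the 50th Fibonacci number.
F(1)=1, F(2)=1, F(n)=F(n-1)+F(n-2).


Fibonacci sequence: 1, 1, 2, 3, 5, 8, 13, 21, 34, 55, 89, ...
F(50) = 12586269025

F(50) = 12586269025


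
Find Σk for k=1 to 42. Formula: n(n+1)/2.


n(n+1)/2 = 42×43/2 = 1806/2 = 903

Σk = 903


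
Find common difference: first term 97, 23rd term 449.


d = (aₙ - a₁)/(n-1)
= (449 - 97)/(23-1)
= 352/22 = 16

d = 16


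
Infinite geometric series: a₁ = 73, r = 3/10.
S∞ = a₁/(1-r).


S∞ = a₁/(1-r) = 73/(1 - 3/10)
= 73/(7/10)
= 730/7

S∞ = 730/7


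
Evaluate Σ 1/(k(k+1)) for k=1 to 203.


1/(k(k+1)) = 1/k - 1/(k+1) (partial fractions)
Telescoping: Σ = 1 - 1/204 = 203/204

Sum = 203/204


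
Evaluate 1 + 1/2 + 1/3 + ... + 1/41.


H_41 = 1/1 + 1/2 + 1/3 + ... + 1/41
= 85691034670497533/19914562703599200
≈ 4.3029

H_41 = 85691034670497533/19914562703599200 ≈ 4.3029


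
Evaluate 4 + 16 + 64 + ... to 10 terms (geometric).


Sₙ = 4×(4^10 - 1)/(4 - 1)
= 4×(1048576 - 1)/3
= 4×1048575/3
= 1398100

S_10 = 1398100


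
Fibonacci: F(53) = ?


Fibonacci sequence: 1, 1, 2, 3, 5, 8, 13, 21, 34, 55, 89, ...
F(53) = 53316291173

F(53) = 53316291173


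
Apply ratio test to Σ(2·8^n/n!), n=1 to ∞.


aₙ = 2·8^n/n!
a_{n+1}/aₙ = 8^(n+1)/(n+1)! × n!/8^n  (constant 2 cancels)
= 8/(n+1)
L = lim(n→∞) 8/(n+1) = 0
L < 1 → series CONVERGES

Converges (ratio test: L = 0 < 1)


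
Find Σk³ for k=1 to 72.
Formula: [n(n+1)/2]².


n(n+1)/2 = 72×73/2 = 2628
Σk³ = 2628² = 6906384

Σk³ = 6906384


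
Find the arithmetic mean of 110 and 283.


AM = (110 + 283)/2 = 393/2 = 196.5

AM = 196.5


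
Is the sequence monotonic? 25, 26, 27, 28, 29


Differences: 1, 1, 1, 1
All differences > 0 → strictly INCREASING

Monotonically increasing


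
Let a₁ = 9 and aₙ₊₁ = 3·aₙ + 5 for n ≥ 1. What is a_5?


Computing step by step:
a_1 = 9
a_2 = 32
a_3 = 101
a_4 = 308
a_5 = 929


a_5 = 929


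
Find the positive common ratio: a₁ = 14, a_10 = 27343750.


r^(n-1) = aₙ/a₁
r^9 = 27343750/14 = 1953125
r = 1953125^(1/9)
= 5

r = 5


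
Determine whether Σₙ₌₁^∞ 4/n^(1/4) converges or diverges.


p-series test: Σ c/n^p converges if p > 1, diverges if p ≤ 1 (constant c > 0 doesn't affect convergence).
p = 1/4
1/4 ≤ 1 → DIVERGES

Diverges (p = 1/4 ≤ 1)


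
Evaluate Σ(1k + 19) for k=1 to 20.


Σ(1k+19) = 1·Σk + 19·n
= 1·210 + 19·20
= 210 + 380 = 590

Σ = 590


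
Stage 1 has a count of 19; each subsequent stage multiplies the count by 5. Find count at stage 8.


aₙ = a₁·r^(n-1)
= 19×5^7
= 19×78125
= 1484375

a_8 = 1484375


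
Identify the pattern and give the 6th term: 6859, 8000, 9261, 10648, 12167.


Pattern: perfect cubes: n³
Terms: 6859, 8000, 9261, 10648, 12167
Next term = 13824

Next term = 13824


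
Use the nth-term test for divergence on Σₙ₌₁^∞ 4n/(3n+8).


lim(n→∞) 4n/(3n+8) = 4/3 = 4/3  (divide numerator and denominator by n)
lim aₙ = 4/3 ≠ 0 → series DIVERGES

Diverges (lim aₙ = 4/3 ≠ 0)


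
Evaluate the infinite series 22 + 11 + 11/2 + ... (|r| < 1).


S∞ = a₁/(1-r) = 22/(1 - 1/2)
= 22/(1/2)
= 44

S∞ = 44


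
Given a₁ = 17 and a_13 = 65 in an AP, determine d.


d = (aₙ - a₁)/(n-1)
= (65 - 17)/(13-1)
= 48/12 = 4

d = 4


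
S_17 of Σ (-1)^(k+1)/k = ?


S = 1 - 1/2 + 1/3 - 1/4 + 1/5 - 1/6 + 1/7 - 1/8 ± ...
= 0.7217
(Full series converges to +ln(2) ≈ +0.6931)

S_17 = 0.7217


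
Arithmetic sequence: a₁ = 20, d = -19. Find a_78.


aₙ = a₁ + (n-1)d
= 20 + (78-1)×-19
= 20 - 1463
= -1443

a_78 = -1443


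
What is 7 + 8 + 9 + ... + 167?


Σₖ₌7^167 k = Σₖ₌₁^167 k − Σₖ₌₁^6 k
= 167·168/2 − 6·7/2
= 14028 − 21 = 14007

Σk = 14007


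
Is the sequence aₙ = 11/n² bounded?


a₁ = 11, a₂ = 11/4, a₃ = 11/9, ...
0 < aₙ ≤ 11 for all n ≥ 1
The sequence IS bounded

Bounded (0 < aₙ ≤ 11)


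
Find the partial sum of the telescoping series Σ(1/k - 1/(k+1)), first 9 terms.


Telescoping: adjacent terms cancel.
= 1/1 - 1/10
= 1 - 1/10 = 9/10

Sum = 9/10


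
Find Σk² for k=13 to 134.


Σₖ₌13^134 k² = Σₖ₌₁^134 k² − Σₖ₌₁^12 k²
= 134·135·269/6 − 12·13·25/6
= 811035 − 650 = 810385

Σk² = 810385


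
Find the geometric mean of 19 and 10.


GM = √(19×10) = √190 = 13.784

GM = 13.784


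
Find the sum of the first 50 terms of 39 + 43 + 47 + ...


aₙ = 39 + (50-1)×4 = 235
Sₙ = n(a₁+aₙ)/2 = 50×(39+235)/2
= 50×274/2 = 6850

S_50 = 6850


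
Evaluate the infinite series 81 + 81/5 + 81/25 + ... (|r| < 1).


S∞ = a₁/(1-r) = 81/(1 - 1/5)
= 81/(4/5)
= 405/4

S∞ = 405/4


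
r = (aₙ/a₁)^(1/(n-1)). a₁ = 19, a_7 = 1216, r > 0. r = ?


r^(n-1) = aₙ/a₁
r^6 = 1216/19 = 64
r = 64^(1/6)
= ±2; taking r > 0 gives r = 2

r = 2


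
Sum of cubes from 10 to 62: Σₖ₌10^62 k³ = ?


Σₖ₌10^62 k³ = [62·63/2]² − [9·10/2]²
= 3814209 − 2025 = 3812184

Σk³ = 3812184


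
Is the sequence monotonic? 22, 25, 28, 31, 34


Differences: 3, 3, 3, 3
All differences > 0 → strictly INCREASING

Monotonically increasing


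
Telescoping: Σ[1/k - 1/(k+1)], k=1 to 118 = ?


Telescoping: adjacent terms cancel.
= 1/1 - 1/119
= 1 - 1/119 = 118/119

Sum = 118/119


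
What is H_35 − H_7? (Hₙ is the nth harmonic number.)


Σₖ₌8^35 1/k = 1/8 + 1/9 + 1/10 + ... + 1/35
= 2914184239027/1875370816800
≈ 1.5539

Sum = 2914184239027/1875370816800 ≈ 1.5539


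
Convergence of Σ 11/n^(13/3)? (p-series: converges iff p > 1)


p-series test: Σ c/n^p converges if p > 1, diverges if p ≤ 1 (constant c > 0 doesn't affect convergence).
p = 13/3
13/3 > 1 → CONVERGES

Converges (p = 13/3 > 1)


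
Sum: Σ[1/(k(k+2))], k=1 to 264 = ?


1/(k(k+2)) = (1/2)·(1/k - 1/(k+2)) (partial fractions)
Telescoping: Σ = (1/2)·(1 + 1/2 - 1/265 - 1/266) = 26301/35245

Sum = 26301/35245


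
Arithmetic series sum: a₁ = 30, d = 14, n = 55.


aₙ = 30 + (55-1)×14 = 786
Sₙ = n(a₁+aₙ)/2 = 55×(30+786)/2
= 55×816/2 = 22440

S_55 = 22440


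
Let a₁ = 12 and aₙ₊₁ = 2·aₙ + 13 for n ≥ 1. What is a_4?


Computing step by step:
a_1 = 12
a_2 = 37
a_3 = 87
a_4 = 187


a_4 = 187


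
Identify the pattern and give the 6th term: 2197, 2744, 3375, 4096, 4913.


Pattern: perfect cubes: n³
Terms: 2197, 2744, 3375, 4096, 4913
Next term = 5832

Next term = 5832


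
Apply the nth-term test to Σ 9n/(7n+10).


lim(n→∞) 9n/(7n+10) = 9/7 = 9/7  (divide numerator and denominator by n)
lim aₙ = 9/7 ≠ 0 → series DIVERGES

Diverges (lim aₙ = 9/7 ≠ 0)


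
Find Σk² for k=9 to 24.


Σₖ₌9^24 k² = Σₖ₌₁^24 k² − Σₖ₌₁^8 k²
= 24·25·49/6 − 8·9·17/6
= 4900 − 204 = 4696

Σk² = 4696


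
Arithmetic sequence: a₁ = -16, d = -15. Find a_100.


aₙ = a₁ + (n-1)d
= -16 + (100-1)×-15
= -16 - 1485
= -1501

a_100 = -1501


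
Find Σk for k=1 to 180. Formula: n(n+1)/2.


n(n+1)/2 = 180×181/2 = 32580/2 = 16290

Σk = 16290


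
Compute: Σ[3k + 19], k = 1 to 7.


Σ(3k+19) = 3·Σk + 19·n
= 3·28 + 19·7
= 84 + 133 = 217

Σ = 217


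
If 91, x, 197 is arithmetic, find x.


AM = (91 + 197)/2 = 288/2 = 144

AM = 144


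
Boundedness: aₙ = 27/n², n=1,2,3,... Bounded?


a₁ = 27, a₂ = 27/4, a₃ = 27/9, ...
0 < aₙ ≤ 27 for all n ≥ 1
The sequence IS bounded

Bounded (0 < aₙ ≤ 27)


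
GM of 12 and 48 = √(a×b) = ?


GM = √(12×48) = √576 = 24

GM = 24


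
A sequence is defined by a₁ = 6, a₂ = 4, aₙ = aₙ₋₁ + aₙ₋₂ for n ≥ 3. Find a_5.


Computing iteratively: 6, 4, 10, 14, 24
a_5 = 24

a_5 = 24


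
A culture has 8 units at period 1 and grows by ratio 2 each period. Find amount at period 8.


aₙ = a₁·r^(n-1)
= 8×2^7
= 8×128
= 1024

a_8 = 1024


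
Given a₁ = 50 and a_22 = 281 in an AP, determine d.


d = (aₙ - a₁)/(n-1)
= (281 - 50)/(22-1)
= 231/21 = 11

d = 11


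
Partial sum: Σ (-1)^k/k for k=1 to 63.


S = -1 + 1/2 - 1/3 + 1/4 - 1/5 + 1/6 - 1/7 + 1/8 ± ...
= -0.701
(Full series converges to -ln(2) ≈ -0.6931)

S_63 = -0.701


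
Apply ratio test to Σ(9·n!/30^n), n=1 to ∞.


aₙ = 9·n!/30^n
a_{n+1}/aₙ = (n+1)!/30^(n+1) × 30^n/n!  (constant 9 cancels)
= (n+1)/30
L = lim(n→∞) (n+1)/30 = ∞
L > 1 → series DIVERGES

Diverges (ratio test: L = ∞ > 1)


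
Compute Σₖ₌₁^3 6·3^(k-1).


Sₙ = 6×(3^3 - 1)/(3 - 1)
= 6×(27 - 1)/2
= 6×26/2
= 78

S_3 = 78


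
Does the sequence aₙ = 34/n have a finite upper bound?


a₁ = 34, a₂ = 34/2, a₃ = 34/3, ...
0 < aₙ ≤ 34 for all n ≥ 1
Lower bound: 0, Upper bound: 34
The sequence IS bounded

Bounded (0 < aₙ ≤ 34)


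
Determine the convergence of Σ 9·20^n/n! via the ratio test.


aₙ = 9·20^n/n!
a_{n+1}/aₙ = 20^(n+1)/(n+1)! × n!/20^n  (constant 9 cancels)
= 20/(n+1)
L = lim(n→∞) 20/(n+1) = 0
L < 1 → series CONVERGES

Converges (ratio test: L = 0 < 1)


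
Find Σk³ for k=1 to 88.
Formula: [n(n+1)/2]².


n(n+1)/2 = 88×89/2 = 3916
Σk³ = 3916² = 15335056

Σk³ = 15335056


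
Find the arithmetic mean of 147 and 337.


AM = (147 + 337)/2 = 484/2 = 242

AM = 242


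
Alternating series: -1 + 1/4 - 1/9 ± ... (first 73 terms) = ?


S = -1 + 1/4 - 1/9 + 1/16 - 1/25 + 1/36 - 1/49 + 1/64 ± ...
= -0.8226
(Full series converges to -π²/12 ≈ -0.8225)

S_73 = -0.8226


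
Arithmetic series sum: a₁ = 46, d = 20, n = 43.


aₙ = 46 + (43-1)×20 = 886
Sₙ = n(a₁+aₙ)/2 = 43×(46+886)/2
= 43×932/2 = 20038

S_43 = 20038


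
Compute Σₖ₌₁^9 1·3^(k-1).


Sₙ = 1×(3^9 - 1)/(3 - 1)
= 1×(19683 - 1)/2
= 1×19682/2
= 9841

S_9 = 9841


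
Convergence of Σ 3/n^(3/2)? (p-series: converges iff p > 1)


p-series test: Σ c/n^p converges if p > 1, diverges if p ≤ 1 (constant c > 0 doesn't affect convergence).
p = 3/2
3/2 > 1 → CONVERGES

Converges (p = 3/2 > 1)


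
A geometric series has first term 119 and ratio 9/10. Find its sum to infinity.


S∞ = a₁/(1-r) = 119/(1 - 9/10)
= 119/(1/10)
= 1190

S∞ = 1190


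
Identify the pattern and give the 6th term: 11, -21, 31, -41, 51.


Pattern: alternating sign, magnitude arithmetic (d=10)
Terms: 11, -21, 31, -41, 51
Next term = -61

Next term = -61


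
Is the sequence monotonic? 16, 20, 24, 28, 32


Differences: 4, 4, 4, 4
All differences > 0 → strictly INCREASING

Monotonically increasing


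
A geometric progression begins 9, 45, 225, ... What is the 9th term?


aₙ = a₁·r^(n-1)
= 9×5^8
= 9×390625
= 3515625

a_9 = 3515625


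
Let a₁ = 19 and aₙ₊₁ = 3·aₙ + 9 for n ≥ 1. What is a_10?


Computing step by step:
a_1 = 19
a_2 = 66
a_3 = 207
a_4 = 630
a_5 = 1899
a_6 = 5706
a_7 = 17127
a_8 = 51390
a_9 = 154179
a_10 = 462546


a_10 = 462546


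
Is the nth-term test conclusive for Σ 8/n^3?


lim(n→∞) 8/n^3 = 0
lim aₙ = 0 → nth-term test is INCONCLUSIVE
(Need other tests; this is actually a convergent p-series with p=3 > 1)

Inconclusive (lim aₙ = 0; need another test)


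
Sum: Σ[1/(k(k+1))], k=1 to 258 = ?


1/(k(k+1)) = 1/k - 1/(k+1) (partial fractions)
Telescoping: Σ = 1 - 1/259 = 258/259

Sum = 258/259


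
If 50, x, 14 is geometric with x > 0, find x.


GM = √(50×14) = √700 = 26.4575

GM = 26.4575


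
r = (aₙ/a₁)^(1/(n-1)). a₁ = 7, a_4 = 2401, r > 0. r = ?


r^(n-1) = aₙ/a₁
r^3 = 2401/7 = 343
r = 343^(1/3)
= 7

r = 7


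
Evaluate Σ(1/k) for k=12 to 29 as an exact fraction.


Σₖ₌12^29 1/k = 1/12 + 1/13 + 1/14 + ... + 1/29
= 2193481706497/2329089562800
≈ 0.9418

Sum = 2193481706497/2329089562800 ≈ 0.9418


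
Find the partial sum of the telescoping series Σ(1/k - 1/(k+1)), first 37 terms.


Telescoping: adjacent terms cancel.
= 1/1 - 1/38
= 1 - 1/38 = 37/38

Sum = 37/38


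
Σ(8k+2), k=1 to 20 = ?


Σ(8k+2) = 8·Σk + 2·n
= 8·210 + 2·20
= 1680 + 40 = 1720

Σ = 1720


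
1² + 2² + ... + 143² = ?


n = 143
n(n+1)(2n+1)/6 = 143×144×287/6
= 5909904/6 = 984984

Σk² = 984984


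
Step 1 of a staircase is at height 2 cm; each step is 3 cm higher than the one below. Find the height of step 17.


aₙ = a₁ + (n-1)d
= 2 + (17-1)×3
= 2 + 48
= 50

a_17 = 50


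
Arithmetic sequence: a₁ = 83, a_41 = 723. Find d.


d = (aₙ - a₁)/(n-1)
= (723 - 83)/(41-1)
= 640/40 = 16

d = 16


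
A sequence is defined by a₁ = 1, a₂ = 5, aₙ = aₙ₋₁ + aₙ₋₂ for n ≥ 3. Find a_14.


Computing iteratively: 1, 5, 6, 11, 17, 28, 45, 73, 118, 191, 309, 500, ...
a_14 = 1309

a_14 = 1309


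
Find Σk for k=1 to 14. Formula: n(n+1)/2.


n(n+1)/2 = 14×15/2 = 210/2 = 105

Σk = 105


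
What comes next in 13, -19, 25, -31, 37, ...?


Pattern: alternating sign, magnitude arithmetic (d=6)
Terms: 13, -19, 25, -31, 37
Next term = -43

Next term = -43


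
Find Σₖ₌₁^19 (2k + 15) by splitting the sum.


Σ(2k+15) = 2·Σk + 15·n
= 2·190 + 15·19
= 380 + 285 = 665

Σ = 665


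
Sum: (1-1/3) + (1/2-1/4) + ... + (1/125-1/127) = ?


Telescoping with gap 2: two head and two tail terms survive.
= (1 + 1/2) - (1/126 + 1/127)
= 3/2 - 1/126 - 1/127 = 11875/8001

Sum = 11875/8001


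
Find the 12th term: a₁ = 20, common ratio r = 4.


aₙ = a₁·r^(n-1)
= 20×4^11
= 20×4194304
= 83886080

a_12 = 83886080


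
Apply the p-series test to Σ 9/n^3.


p-series test: Σ c/n^p converges if p > 1, diverges if p ≤ 1 (constant c > 0 doesn't affect convergence).
p = 3
3 > 1 → CONVERGES

Converges (p = 3 > 1)


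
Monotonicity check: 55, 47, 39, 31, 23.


Differences: -8, -8, -8, -8
All differences < 0 → strictly DECREASING

Monotonically decreasing


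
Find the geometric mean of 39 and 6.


GM = √(39×6) = √234 = 15.2971

GM = 15.2971


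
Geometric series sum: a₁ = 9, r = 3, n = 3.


Sₙ = 9×(3^3 - 1)/(3 - 1)
= 9×(27 - 1)/2
= 9×26/2
= 117

S_3 = 117


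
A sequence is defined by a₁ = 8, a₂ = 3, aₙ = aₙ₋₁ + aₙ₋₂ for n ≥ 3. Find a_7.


Computing iteratively: 8, 3, 11, 14, 25, 39, 64
a_7 = 64

a_7 = 64


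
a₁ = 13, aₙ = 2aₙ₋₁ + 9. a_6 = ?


Computing step by step:
a_1 = 13
a_2 = 35
a_3 = 79
a_4 = 167
a_5 = 343
a_6 = 695


a_6 = 695


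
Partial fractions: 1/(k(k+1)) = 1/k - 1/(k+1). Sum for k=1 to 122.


1/(k(k+1)) = 1/k - 1/(k+1) (partial fractions)
Telescoping: Σ = 1 - 1/123 = 122/123

Sum = 122/123


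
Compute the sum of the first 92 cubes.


n(n+1)/2 = 92×93/2 = 4278
Σk³ = 4278² = 18301284

Σk³ = 18301284


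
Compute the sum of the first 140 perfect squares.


n = 140
n(n+1)(2n+1)/6 = 140×141×281/6
= 5546940/6 = 924490

Σk² = 924490


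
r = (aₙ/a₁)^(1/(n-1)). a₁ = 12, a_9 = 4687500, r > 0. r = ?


r^(n-1) = aₙ/a₁
r^8 = 4687500/12 = 390625
r = 390625^(1/8)
= ±5; taking r > 0 gives r = 5

r = 5


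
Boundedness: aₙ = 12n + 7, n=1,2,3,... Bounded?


aₙ = 12n + 7 → as n→∞, aₙ→∞
No finite upper bound exists
The sequence is UNBOUNDED

Unbounded (aₙ → ∞ as n → ∞)


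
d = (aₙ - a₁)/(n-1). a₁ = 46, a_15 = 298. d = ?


d = (aₙ - a₁)/(n-1)
= (298 - 46)/(15-1)
= 252/14 = 18

d = 18


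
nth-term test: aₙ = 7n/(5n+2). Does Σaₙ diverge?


lim(n→∞) 7n/(5n+2) = 7/5 = 7/5  (divide numerator and denominator by n)
lim aₙ = 7/5 ≠ 0 → series DIVERGES

Diverges (lim aₙ = 7/5 ≠ 0)


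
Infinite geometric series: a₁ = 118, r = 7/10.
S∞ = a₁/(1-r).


S∞ = a₁/(1-r) = 118/(1 - 7/10)
= 118/(3/10)
= 1180/3

S∞ = 1180/3


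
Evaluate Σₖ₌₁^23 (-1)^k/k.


S = -1 + 1/2 - 1/3 + 1/4 - 1/5 + 1/6 - 1/7 + 1/8 ± ...
= -0.7144
(Full series converges to -ln(2) ≈ -0.6931)

S_23 = -0.7144


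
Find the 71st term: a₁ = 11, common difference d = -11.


aₙ = a₁ + (n-1)d
= 11 + (71-1)×-11
= 11 - 770
= -759

a_71 = -759


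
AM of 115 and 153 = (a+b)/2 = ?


AM = (115 + 153)/2 = 268/2 = 134

AM = 134


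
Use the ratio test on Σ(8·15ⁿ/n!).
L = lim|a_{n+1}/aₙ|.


aₙ = 8·15^n/n!
a_{n+1}/aₙ = 15^(n+1)/(n+1)! × n!/15^n  (constant 8 cancels)
= 15/(n+1)
L = lim(n→∞) 15/(n+1) = 0
L < 1 → series CONVERGES

Converges (ratio test: L = 0 < 1)


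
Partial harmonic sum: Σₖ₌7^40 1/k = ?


Σₖ₌7^40 1/k = 1/7 + 1/8 + 1/9 + ... + 1/40
= 888161829393373/485721041551200
≈ 1.8285

Sum = 888161829393373/485721041551200 ≈ 1.8285


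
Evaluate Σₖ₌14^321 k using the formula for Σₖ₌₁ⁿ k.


Σₖ₌14^321 k = Σₖ₌₁^321 k − Σₖ₌₁^13 k
= 321·322/2 − 13·14/2
= 51681 − 91 = 51590

Σk = 51590


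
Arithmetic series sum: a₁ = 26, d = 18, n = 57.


aₙ = 26 + (57-1)×18 = 1034
Sₙ = n(a₁+aₙ)/2 = 57×(26+1034)/2
= 57×1060/2 = 30210

S_57 = 30210


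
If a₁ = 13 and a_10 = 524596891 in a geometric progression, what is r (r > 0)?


r^(n-1) = aₙ/a₁
r^9 = 524596891/13 = 40353607
r = 40353607^(1/9)
= 7

r = 7


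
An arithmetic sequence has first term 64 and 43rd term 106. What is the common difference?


d = (aₙ - a₁)/(n-1)
= (106 - 64)/(43-1)
= 42/42 = 1

d = 1


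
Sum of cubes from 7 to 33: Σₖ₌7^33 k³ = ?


Σₖ₌7^33 k³ = [33·34/2]² − [6·7/2]²
= 314721 − 441 = 314280

Σk³ = 314280


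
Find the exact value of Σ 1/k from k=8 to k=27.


Σₖ₌8^27 1/k = 1/8 + 1/9 + 1/10 + ... + 1/27
= 104294993063/80313433200
≈ 1.2986

Sum = 104294993063/80313433200 ≈ 1.2986


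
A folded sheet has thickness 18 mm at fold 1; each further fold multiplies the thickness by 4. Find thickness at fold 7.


aₙ = a₁·r^(n-1)
= 18×4^6
= 18×4096
= 73728

a_7 = 73728


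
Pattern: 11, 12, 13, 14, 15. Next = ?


Pattern: arithmetic (d=1)
Terms: 11, 12, 13, 14, 15
Next term = 16

Next term = 16


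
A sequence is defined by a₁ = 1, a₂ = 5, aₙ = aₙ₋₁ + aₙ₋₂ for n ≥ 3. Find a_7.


Computing iteratively: 1, 5, 6, 11, 17, 28, 45
a_7 = 45

a_7 = 45


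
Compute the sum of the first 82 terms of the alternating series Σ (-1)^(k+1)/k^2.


S = 1 - 1/4 + 1/9 - 1/16 + 1/25 - 1/36 + 1/49 - 1/64 ± ...
= 0.8224
(Full series converges to +π²/12 ≈ +0.8225)

S_82 = 0.8224


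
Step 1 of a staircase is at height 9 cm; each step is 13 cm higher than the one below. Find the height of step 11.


aₙ = a₁ + (n-1)d
= 9 + (11-1)×13
= 9 + 130
= 139

a_11 = 139


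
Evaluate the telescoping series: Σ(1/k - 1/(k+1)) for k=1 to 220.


Telescoping: adjacent terms cancel.
= 1/1 - 1/221
= 1 - 1/221 = 220/221

Sum = 220/221


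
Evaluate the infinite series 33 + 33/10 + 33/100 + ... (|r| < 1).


S∞ = a₁/(1-r) = 33/(1 - 1/10)
= 33/(9/10)
= 110/3

S∞ = 110/3


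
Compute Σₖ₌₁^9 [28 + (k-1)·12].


aₙ = 28 + (9-1)×12 = 124
Sₙ = n(a₁+aₙ)/2 = 9×(28+124)/2
= 9×152/2 = 684

S_9 = 684


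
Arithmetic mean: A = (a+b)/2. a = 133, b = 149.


AM = (133 + 149)/2 = 282/2 = 141

AM = 141


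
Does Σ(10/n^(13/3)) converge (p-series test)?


p-series test: Σ c/n^p converges if p > 1, diverges if p ≤ 1 (constant c > 0 doesn't affect convergence).
p = 13/3
13/3 > 1 → CONVERGES

Converges (p = 13/3 > 1)


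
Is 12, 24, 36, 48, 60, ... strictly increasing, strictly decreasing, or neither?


Differences: 12, 12, 12, 12
All differences > 0 → strictly INCREASING

Monotonically increasing


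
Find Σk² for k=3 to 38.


Σₖ₌3^38 k² = Σₖ₌₁^38 k² − Σₖ₌₁^2 k²
= 38·39·77/6 − 2·3·5/6
= 19019 − 5 = 19014

Σk² = 19014


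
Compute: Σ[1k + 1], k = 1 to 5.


Σ(1k+1) = 1·Σk + 1·n
= 1·15 + 1·5
= 15 + 5 = 20

Σ = 20


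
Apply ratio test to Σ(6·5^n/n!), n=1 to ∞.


aₙ = 6·5^n/n!
a_{n+1}/aₙ = 5^(n+1)/(n+1)! × n!/5^n  (constant 6 cancels)
= 5/(n+1)
L = lim(n→∞) 5/(n+1) = 0
L < 1 → series CONVERGES

Converges (ratio test: L = 0 < 1)


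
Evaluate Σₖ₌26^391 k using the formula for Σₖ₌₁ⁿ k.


Σₖ₌26^391 k = Σₖ₌₁^391 k − Σₖ₌₁^25 k
= 391·392/2 − 25·26/2
= 76636 − 325 = 76311

Σk = 76311


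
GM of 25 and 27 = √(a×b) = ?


GM = √(25×27) = √675 = 25.9808

GM = 25.9808


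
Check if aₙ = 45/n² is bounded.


a₁ = 45, a₂ = 45/4, a₃ = 45/9, ...
0 < aₙ ≤ 45 for all n ≥ 1
The sequence IS bounded

Bounded (0 < aₙ ≤ 45)


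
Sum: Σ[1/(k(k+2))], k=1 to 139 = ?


1/(k(k+2)) = (1/2)·(1/k - 1/(k+2)) (partial fractions)
Telescoping: Σ = (1/2)·(1 + 1/2 - 1/140 - 1/141) = 29329/39480

Sum = 29329/39480


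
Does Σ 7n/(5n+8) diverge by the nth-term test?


lim(n→∞) 7n/(5n+8) = 7/5 = 7/5  (divide numerator and denominator by n)
lim aₙ = 7/5 ≠ 0 → series DIVERGES

Diverges (lim aₙ = 7/5 ≠ 0)


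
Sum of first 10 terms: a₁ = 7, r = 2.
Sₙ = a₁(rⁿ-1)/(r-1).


Sₙ = 7×(2^10 - 1)/(2 - 1)
= 7×(1024 - 1)/1
= 7×1023/1
= 7161

S_10 = 7161


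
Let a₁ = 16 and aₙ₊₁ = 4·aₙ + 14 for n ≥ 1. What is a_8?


Computing step by step:
a_1 = 16
a_2 = 78
a_3 = 326
a_4 = 1318
a_5 = 5286
a_6 = 21158
a_7 = 84646
a_8 = 338598


a_8 = 338598


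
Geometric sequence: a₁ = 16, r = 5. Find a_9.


aₙ = a₁·r^(n-1)
= 16×5^8
= 16×390625
= 6250000

a_9 = 6250000


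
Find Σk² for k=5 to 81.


Σₖ₌5^81 k² = Σₖ₌₁^81 k² − Σₖ₌₁^4 k²
= 81·82·163/6 − 4·5·9/6
= 180441 − 30 = 180411

Σk² = 180411


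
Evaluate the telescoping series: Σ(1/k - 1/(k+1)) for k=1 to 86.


Telescoping: adjacent terms cancel.
= 1/1 - 1/87
= 1 - 1/87 = 86/87

Sum = 86/87


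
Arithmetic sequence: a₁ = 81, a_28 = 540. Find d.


d = (aₙ - a₁)/(n-1)
= (540 - 81)/(28-1)
= 459/27 = 17

d = 17


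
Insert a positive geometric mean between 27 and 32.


GM = √(27×32) = √864 = 29.3939

GM = 29.3939


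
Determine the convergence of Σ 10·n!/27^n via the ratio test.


aₙ = 10·n!/27^n
a_{n+1}/aₙ = (n+1)!/27^(n+1) × 27^n/n!  (constant 10 cancels)
= (n+1)/27
L = lim(n→∞) (n+1)/27 = ∞
L > 1 → series DIVERGES

Diverges (ratio test: L = ∞ > 1)


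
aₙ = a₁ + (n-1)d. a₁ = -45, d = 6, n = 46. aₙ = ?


aₙ = a₁ + (n-1)d
= -45 + (46-1)×6
= -45 + 270
= 225

a_46 = 225


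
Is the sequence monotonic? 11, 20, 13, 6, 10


Differences: 9, -7, -7, 4
Difference at position 1 is +9 (> 0) but position 2 is -7 (< 0) — sequence both rises and falls
→ NOT monotonic

Not monotonic


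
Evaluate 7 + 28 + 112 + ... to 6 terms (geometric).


Sₙ = 7×(4^6 - 1)/(4 - 1)
= 7×(4096 - 1)/3
= 7×4095/3
= 9555

S_6 = 9555


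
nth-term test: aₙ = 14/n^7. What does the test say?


lim(n→∞) 14/n^7 = 0
lim aₙ = 0 → nth-term test is INCONCLUSIVE
(Need other tests; this is actually a convergent p-series with p=7 > 1)

Inconclusive (lim aₙ = 0; need another test)


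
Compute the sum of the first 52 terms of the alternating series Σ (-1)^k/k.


S = -1 + 1/2 - 1/3 + 1/4 - 1/5 + 1/6 - 1/7 + 1/8 ± ...
= -0.6836
(Full series converges to -ln(2) ≈ -0.6931)

S_52 = -0.6836


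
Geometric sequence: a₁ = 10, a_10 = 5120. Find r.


r^(n-1) = aₙ/a₁
r^9 = 5120/10 = 512
r = 512^(1/9)
= 2

r = 2


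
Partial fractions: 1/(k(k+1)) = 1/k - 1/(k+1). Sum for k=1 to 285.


1/(k(k+1)) = 1/k - 1/(k+1) (partial fractions)
Telescoping: Σ = 1 - 1/286 = 285/286

Sum = 285/286


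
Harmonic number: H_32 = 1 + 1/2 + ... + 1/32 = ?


H_32 = 1/1 + 1/2 + 1/3 + ... + 1/32
= 586061125622639/144403552893600
≈ 4.0585

H_32 = 586061125622639/144403552893600 ≈ 4.0585


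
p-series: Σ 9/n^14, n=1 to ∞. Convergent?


p-series test: Σ c/n^p converges if p > 1, diverges if p ≤ 1 (constant c > 0 doesn't affect convergence).
p = 14
14 > 1 → CONVERGES

Converges (p = 14 > 1)


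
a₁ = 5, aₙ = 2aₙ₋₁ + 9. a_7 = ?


Computing step by step:
a_1 = 5
a_2 = 19
a_3 = 47
a_4 = 103
a_5 = 215
a_6 = 439
a_7 = 887


a_7 = 887


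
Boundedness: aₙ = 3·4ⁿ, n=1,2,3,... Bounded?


aₙ = 3·4ⁿ → as n→∞, aₙ→∞ (since base 4 > 1)
No finite upper bound exists
The sequence is UNBOUNDED

Unbounded (aₙ → ∞ as n → ∞)


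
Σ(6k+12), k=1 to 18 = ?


Σ(6k+12) = 6·Σk + 12·n
= 6·171 + 12·18
= 1026 + 216 = 1242

Σ = 1242


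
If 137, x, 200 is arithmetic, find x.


AM = (137 + 200)/2 = 337/2 = 168.5

AM = 168.5


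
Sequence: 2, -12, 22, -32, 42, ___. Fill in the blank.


Pattern: alternating sign, magnitude arithmetic (d=10)
Terms: 2, -12, 22, -32, 42
Next term = -52

Next term = -52


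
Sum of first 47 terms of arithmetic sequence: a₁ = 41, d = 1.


aₙ = 41 + (47-1)×1 = 87
Sₙ = n(a₁+aₙ)/2 = 47×(41+87)/2
= 47×128/2 = 3008

S_47 = 3008


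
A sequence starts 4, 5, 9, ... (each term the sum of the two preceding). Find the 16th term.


Computing iteratively: 4, 5, 9, 14, 23, 37, 60, 97, 157, 254, 411, 665, ...
a_16 = 4558

a_16 = 4558


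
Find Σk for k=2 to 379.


Σₖ₌2^379 k = Σₖ₌₁^379 k − Σₖ₌₁^1 k
= 379·380/2 − 1·2/2
= 72010 − 1 = 72009

Σk = 72009


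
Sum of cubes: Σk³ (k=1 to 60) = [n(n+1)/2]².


n(n+1)/2 = 60×61/2 = 1830
Σk³ = 1830² = 3348900

Σk³ = 3348900


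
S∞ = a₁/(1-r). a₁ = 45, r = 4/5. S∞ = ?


S∞ = a₁/(1-r) = 45/(1 - 4/5)
= 45/(1/5)
= 225

S∞ = 225


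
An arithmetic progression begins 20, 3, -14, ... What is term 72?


aₙ = a₁ + (n-1)d
= 20 + (72-1)×-17
= 20 - 1207
= -1187

a_72 = -1187


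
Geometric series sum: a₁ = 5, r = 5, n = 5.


Sₙ = 5×(5^5 - 1)/(5 - 1)
= 5×(3125 - 1)/4
= 5×3124/4
= 3905

S_5 = 3905


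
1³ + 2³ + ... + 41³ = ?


n(n+1)/2 = 41×42/2 = 861
Σk³ = 861² = 741321

Σk³ = 741321


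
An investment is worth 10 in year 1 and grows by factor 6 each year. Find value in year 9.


aₙ = a₁·r^(n-1)
= 10×6^8
= 10×1679616
= 16796160

a_9 = 16796160


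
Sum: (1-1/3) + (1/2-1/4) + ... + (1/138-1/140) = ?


Telescoping with gap 2: two head and two tail terms survive.
= (1 + 1/2) - (1/139 + 1/140)
= 3/2 - 1/139 - 1/140 = 28911/19460

Sum = 28911/19460


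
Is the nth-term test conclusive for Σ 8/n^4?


lim(n→∞) 8/n^4 = 0
lim aₙ = 0 → nth-term test is INCONCLUSIVE
(Need other tests; this is actually a convergent p-series with p=4 > 1)

Inconclusive (lim aₙ = 0; need another test)


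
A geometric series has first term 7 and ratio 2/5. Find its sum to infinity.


S∞ = a₁/(1-r) = 7/(1 - 2/5)
= 7/(3/5)
= 35/3

S∞ = 35/3


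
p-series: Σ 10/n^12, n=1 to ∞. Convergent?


p-series test: Σ c/n^p converges if p > 1, diverges if p ≤ 1 (constant c > 0 doesn't affect convergence).
p = 12
12 > 1 → CONVERGES

Converges (p = 12 > 1)


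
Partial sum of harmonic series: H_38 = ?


H_38 = 1/1 + 1/2 + 1/3 + ... + 1/38
= 2053580969474233/485721041551200
≈ 4.2279

H_38 = 2053580969474233/485721041551200 ≈ 4.2279


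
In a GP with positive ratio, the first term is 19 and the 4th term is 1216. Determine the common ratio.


r^(n-1) = aₙ/a₁
r^3 = 1216/19 = 64
r = 64^(1/3)
= 4

r = 4
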